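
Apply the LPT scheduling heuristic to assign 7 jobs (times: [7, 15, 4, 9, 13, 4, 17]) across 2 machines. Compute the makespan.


Sort jobs in decreasing order (LPT): [17, 15, 13, 9, 7, 4, 4]
Assign each job to the least loaded machine:
  Machine 1: jobs [17, 9, 7], load = 33
  Machine 2: jobs [15, 13, 4, 4], load = 36
Makespan = max load = 36

36


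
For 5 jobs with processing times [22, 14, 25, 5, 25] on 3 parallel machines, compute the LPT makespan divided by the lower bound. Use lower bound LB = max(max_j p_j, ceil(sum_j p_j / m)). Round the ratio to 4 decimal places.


LPT order: [25, 25, 22, 14, 5]
Machine loads after assignment: [30, 25, 36]
LPT makespan = 36
Lower bound = max(max_job, ceil(total/3)) = max(25, 31) = 31
Ratio = 36 / 31 = 1.1613

1.1613


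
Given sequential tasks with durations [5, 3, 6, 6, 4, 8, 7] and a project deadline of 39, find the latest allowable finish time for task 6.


LF(activity 6) = deadline - sum of successor durations
Successors: activities 7 through 7 with durations [7]
Sum of successor durations = 7
LF = 39 - 7 = 32

32


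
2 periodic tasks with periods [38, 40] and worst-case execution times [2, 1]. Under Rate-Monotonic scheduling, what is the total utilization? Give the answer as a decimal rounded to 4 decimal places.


Compute individual utilizations (exact fractions):
  Task 1: C/T = 2/38 = 1/19 (approx. 0.0526)
  Task 2: C/T = 1/40 (approx. 0.025)
Total utilization U = 1/19 + 1/40 = 59/760
Rounded to 4 decimal places: U = 0.0776
RM (Liu & Layland) bound for 2 tasks = 0.828427; compare with U = 59/760 (approx. 0.077632)
U <= bound, so schedulable by RM sufficient condition.

0.0776


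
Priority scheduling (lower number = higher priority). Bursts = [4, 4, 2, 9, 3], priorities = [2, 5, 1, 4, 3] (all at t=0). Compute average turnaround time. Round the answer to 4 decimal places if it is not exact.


Sort by priority (ascending = highest first):
Order: [(1, 2), (2, 4), (3, 3), (4, 9), (5, 4)]
Completion times:
  Priority 1, burst=2, C=2
  Priority 2, burst=4, C=6
  Priority 3, burst=3, C=9
  Priority 4, burst=9, C=18
  Priority 5, burst=4, C=22
Average turnaround = 57/5 = 11.4

11.4


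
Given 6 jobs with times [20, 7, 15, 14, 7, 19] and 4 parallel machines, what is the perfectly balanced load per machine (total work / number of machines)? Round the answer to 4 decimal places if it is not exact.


Total processing time = 20 + 7 + 15 + 14 + 7 + 19 = 82
Number of machines = 4
Ideal balanced load = 82 / 4 = 20.5

20.5


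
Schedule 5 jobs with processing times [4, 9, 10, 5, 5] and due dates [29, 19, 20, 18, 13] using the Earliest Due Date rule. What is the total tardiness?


Sort by due date (EDD order): [(5, 13), (5, 18), (9, 19), (10, 20), (4, 29)]
Compute completion times and tardiness:
  Job 1: p=5, d=13, C=5, tardiness=max(0,5-13)=0
  Job 2: p=5, d=18, C=10, tardiness=max(0,10-18)=0
  Job 3: p=9, d=19, C=19, tardiness=max(0,19-19)=0
  Job 4: p=10, d=20, C=29, tardiness=max(0,29-20)=9
  Job 5: p=4, d=29, C=33, tardiness=max(0,33-29)=4
Total tardiness = 13

13


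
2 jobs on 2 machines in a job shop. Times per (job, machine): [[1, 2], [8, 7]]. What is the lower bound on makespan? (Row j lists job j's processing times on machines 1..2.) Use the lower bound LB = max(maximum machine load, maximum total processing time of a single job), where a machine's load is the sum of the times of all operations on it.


Machine loads:
  Machine 1: 1 + 8 = 9
  Machine 2: 2 + 7 = 9
Max machine load = 9
Job totals:
  Job 1: 3
  Job 2: 15
Max job total = 15
Lower bound = max(9, 15) = 15

15


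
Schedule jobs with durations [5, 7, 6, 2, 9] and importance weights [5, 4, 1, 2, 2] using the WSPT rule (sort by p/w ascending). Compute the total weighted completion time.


Compute p/w ratios and sort ascending (WSPT): [(5, 5), (2, 2), (7, 4), (9, 2), (6, 1)]
Compute weighted completion times:
  Job (p=5,w=5): C=5, w*C=5*5=25
  Job (p=2,w=2): C=7, w*C=2*7=14
  Job (p=7,w=4): C=14, w*C=4*14=56
  Job (p=9,w=2): C=23, w*C=2*23=46
  Job (p=6,w=1): C=29, w*C=1*29=29
Total weighted completion time = 170

170


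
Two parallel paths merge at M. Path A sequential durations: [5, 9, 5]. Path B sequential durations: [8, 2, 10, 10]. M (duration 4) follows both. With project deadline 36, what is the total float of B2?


Forward pass: ES(B2) = sum of predecessors on chain B = 8
EF = ES + duration = 8 + 2 = 10
Backward pass: LF(M) = deadline = 36; LS(M) = 36 - 4 = 32
LF(B2) = LS(M) - sum(successors on chain B) = 32 - 20 = 12
LS = LF - duration = 12 - 2 = 10
Total float = LS - ES = 10 - 8 = 2

2


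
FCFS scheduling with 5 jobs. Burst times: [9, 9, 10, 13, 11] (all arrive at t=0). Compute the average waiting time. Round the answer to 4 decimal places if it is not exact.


FCFS order (as given): [9, 9, 10, 13, 11]
Waiting times:
  Job 1: wait = 0
  Job 2: wait = 9
  Job 3: wait = 18
  Job 4: wait = 28
  Job 5: wait = 41
Sum of waiting times = 96
Average waiting time = 96/5 = 19.2

19.2


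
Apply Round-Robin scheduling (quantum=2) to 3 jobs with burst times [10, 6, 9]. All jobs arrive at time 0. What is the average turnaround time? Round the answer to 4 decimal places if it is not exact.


Time quantum = 2
Execution trace:
  J1 runs 2 units, time = 2
  J2 runs 2 units, time = 4
  J3 runs 2 units, time = 6
  J1 runs 2 units, time = 8
  J2 runs 2 units, time = 10
  J3 runs 2 units, time = 12
  J1 runs 2 units, time = 14
  J2 runs 2 units, time = 16
  J3 runs 2 units, time = 18
  J1 runs 2 units, time = 20
  J3 runs 2 units, time = 22
  J1 runs 2 units, time = 24
  J3 runs 1 units, time = 25
Finish times: [24, 16, 25]
Average turnaround = 65/3 = 21.6667

21.6667


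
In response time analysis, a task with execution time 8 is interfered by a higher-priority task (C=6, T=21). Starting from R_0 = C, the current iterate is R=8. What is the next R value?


R_next = C + ceil(R_prev / T_hp) * C_hp
ceil(8 / 21) = ceil(0.381) = 1
Interference = 1 * 6 = 6
R_next = 8 + 6 = 14

14


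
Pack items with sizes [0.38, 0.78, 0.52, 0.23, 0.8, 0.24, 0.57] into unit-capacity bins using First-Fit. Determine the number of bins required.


Place items sequentially using First-Fit:
  Item 0.38 -> new Bin 1
  Item 0.78 -> new Bin 2
  Item 0.52 -> Bin 1 (now 0.9)
  Item 0.23 -> new Bin 3
  Item 0.8 -> new Bin 4
  Item 0.24 -> Bin 3 (now 0.47)
  Item 0.57 -> new Bin 5
Total bins used = 5

5


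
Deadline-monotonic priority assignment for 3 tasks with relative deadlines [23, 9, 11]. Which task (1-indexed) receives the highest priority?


Sort tasks by relative deadline (ascending):
  Task 2: deadline = 9
  Task 3: deadline = 11
  Task 1: deadline = 23
Priority order (highest first): [2, 3, 1]
Highest priority task = 2

2


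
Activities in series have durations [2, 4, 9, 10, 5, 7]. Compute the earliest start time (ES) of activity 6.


Activity 6 starts after activities 1 through 5 complete.
Predecessor durations: [2, 4, 9, 10, 5]
ES = 2 + 4 + 9 + 10 + 5 = 30

30


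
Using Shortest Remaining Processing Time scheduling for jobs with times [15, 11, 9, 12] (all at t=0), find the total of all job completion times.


Since all jobs arrive at t=0, SRPT equals SPT ordering.
SPT order: [9, 11, 12, 15]
Completion times:
  Job 1: p=9, C=9
  Job 2: p=11, C=20
  Job 3: p=12, C=32
  Job 4: p=15, C=47
Total completion time = 9 + 20 + 32 + 47 = 108

108


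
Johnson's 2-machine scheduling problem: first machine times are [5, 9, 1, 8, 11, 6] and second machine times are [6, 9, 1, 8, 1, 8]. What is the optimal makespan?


Apply Johnson's rule:
  Group 1 (a <= b): [(3, 1, 1), (1, 5, 6), (6, 6, 8), (4, 8, 8), (2, 9, 9)]
  Group 2 (a > b): [(5, 11, 1)]
Optimal job order: [3, 1, 6, 4, 2, 5]
Schedule:
  Job 3: M1 done at 1, M2 done at 2
  Job 1: M1 done at 6, M2 done at 12
  Job 6: M1 done at 12, M2 done at 20
  Job 4: M1 done at 20, M2 done at 28
  Job 2: M1 done at 29, M2 done at 38
  Job 5: M1 done at 40, M2 done at 41
Makespan = 41

41


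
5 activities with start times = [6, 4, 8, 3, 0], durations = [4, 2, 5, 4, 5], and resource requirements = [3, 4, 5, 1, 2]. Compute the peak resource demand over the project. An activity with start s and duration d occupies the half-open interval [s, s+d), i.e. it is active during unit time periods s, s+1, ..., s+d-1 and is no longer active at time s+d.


Each activity i is active on [start_i, start_i + duration_i).
Compute total resource usage per time slot:
  t=0: active resources = [2], total = 2
  t=1: active resources = [2], total = 2
  t=2: active resources = [2], total = 2
  t=3: active resources = [1, 2], total = 3
  t=4: active resources = [4, 1, 2], total = 7
  t=5: active resources = [4, 1], total = 5
  t=6: active resources = [3, 1], total = 4
  t=7: active resources = [3], total = 3
  t=8: active resources = [3, 5], total = 8
  t=9: active resources = [3, 5], total = 8
  t=10: active resources = [5], total = 5
  t=11: active resources = [5], total = 5
  t=12: active resources = [5], total = 5
Peak resource demand = 8

8


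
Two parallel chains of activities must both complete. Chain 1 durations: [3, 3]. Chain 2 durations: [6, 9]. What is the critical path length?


Path A total = 3 + 3 = 6
Path B total = 6 + 9 = 15
Critical path = longest path = max(6, 15) = 15

15


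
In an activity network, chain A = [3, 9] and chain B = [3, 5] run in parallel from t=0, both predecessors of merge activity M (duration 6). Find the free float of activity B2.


ES(B2) = sum of predecessors on chain B = 3
EF(B2) = ES + duration = 3 + 5 = 8
Successor of B2 is M. ES(M) = max(sum(A), sum(B)) = max(12, 8) = 12
Free float = ES(successor) - EF(current) = 12 - 8 = 4

4


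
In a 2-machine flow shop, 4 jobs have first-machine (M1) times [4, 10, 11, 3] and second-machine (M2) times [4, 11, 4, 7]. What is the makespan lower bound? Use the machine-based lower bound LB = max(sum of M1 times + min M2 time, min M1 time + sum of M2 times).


LB1 = sum(M1 times) + min(M2 times) = 28 + 4 = 32
LB2 = min(M1 times) + sum(M2 times) = 3 + 26 = 29
Lower bound = max(LB1, LB2) = max(32, 29) = 32

32


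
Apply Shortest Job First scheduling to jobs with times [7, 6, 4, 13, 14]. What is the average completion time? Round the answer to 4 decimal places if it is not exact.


SJF order (ascending): [4, 6, 7, 13, 14]
Completion times:
  Job 1: burst=4, C=4
  Job 2: burst=6, C=10
  Job 3: burst=7, C=17
  Job 4: burst=13, C=30
  Job 5: burst=14, C=44
Average completion = 105/5 = 21.0

21.0


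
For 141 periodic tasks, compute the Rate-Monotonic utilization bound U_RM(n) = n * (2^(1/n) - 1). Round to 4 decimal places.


Compute 2^(1/141) = 1.0049280405
Subtract 1: 1.0049280405 - 1 = 0.0049280405
Multiply by n: 141 * 0.0049280405 = 0.6948537105
Round to 4 dp: 0.6949

0.6949


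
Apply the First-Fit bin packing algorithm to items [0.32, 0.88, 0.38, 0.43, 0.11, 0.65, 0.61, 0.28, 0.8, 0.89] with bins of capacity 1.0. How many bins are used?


Place items sequentially using First-Fit:
  Item 0.32 -> new Bin 1
  Item 0.88 -> new Bin 2
  Item 0.38 -> Bin 1 (now 0.7)
  Item 0.43 -> new Bin 3
  Item 0.11 -> Bin 1 (now 0.81)
  Item 0.65 -> new Bin 4
  Item 0.61 -> new Bin 5
  Item 0.28 -> Bin 3 (now 0.71)
  Item 0.8 -> new Bin 6
  Item 0.89 -> new Bin 7
Total bins used = 7

7


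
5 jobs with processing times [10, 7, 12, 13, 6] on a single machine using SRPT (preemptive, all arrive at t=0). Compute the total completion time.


Since all jobs arrive at t=0, SRPT equals SPT ordering.
SPT order: [6, 7, 10, 12, 13]
Completion times:
  Job 1: p=6, C=6
  Job 2: p=7, C=13
  Job 3: p=10, C=23
  Job 4: p=12, C=35
  Job 5: p=13, C=48
Total completion time = 6 + 13 + 23 + 35 + 48 = 125

125


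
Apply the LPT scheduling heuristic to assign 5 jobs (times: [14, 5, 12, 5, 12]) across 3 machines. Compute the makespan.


Sort jobs in decreasing order (LPT): [14, 12, 12, 5, 5]
Assign each job to the least loaded machine:
  Machine 1: jobs [14], load = 14
  Machine 2: jobs [12, 5], load = 17
  Machine 3: jobs [12, 5], load = 17
Makespan = max load = 17

17


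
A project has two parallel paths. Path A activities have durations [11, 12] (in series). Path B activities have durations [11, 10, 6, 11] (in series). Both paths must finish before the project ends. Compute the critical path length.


Path A total = 11 + 12 = 23
Path B total = 11 + 10 + 6 + 11 = 38
Critical path = longest path = max(23, 38) = 38

38


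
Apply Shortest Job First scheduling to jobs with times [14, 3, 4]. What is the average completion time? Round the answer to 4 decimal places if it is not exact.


SJF order (ascending): [3, 4, 14]
Completion times:
  Job 1: burst=3, C=3
  Job 2: burst=4, C=7
  Job 3: burst=14, C=21
Average completion = 31/3 = 10.3333

10.3333


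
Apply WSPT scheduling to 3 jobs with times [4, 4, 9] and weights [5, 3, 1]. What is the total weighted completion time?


Compute p/w ratios and sort ascending (WSPT): [(4, 5), (4, 3), (9, 1)]
Compute weighted completion times:
  Job (p=4,w=5): C=4, w*C=5*4=20
  Job (p=4,w=3): C=8, w*C=3*8=24
  Job (p=9,w=1): C=17, w*C=1*17=17
Total weighted completion time = 61

61


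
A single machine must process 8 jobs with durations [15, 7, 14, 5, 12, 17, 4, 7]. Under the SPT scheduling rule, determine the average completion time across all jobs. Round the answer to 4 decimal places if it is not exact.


Sort jobs by processing time (SPT order): [4, 5, 7, 7, 12, 14, 15, 17]
Compute completion times sequentially:
  Job 1: processing = 4, completes at 4
  Job 2: processing = 5, completes at 9
  Job 3: processing = 7, completes at 16
  Job 4: processing = 7, completes at 23
  Job 5: processing = 12, completes at 35
  Job 6: processing = 14, completes at 49
  Job 7: processing = 15, completes at 64
  Job 8: processing = 17, completes at 81
Sum of completion times = 281
Average completion time = 281/8 = 35.125

35.125


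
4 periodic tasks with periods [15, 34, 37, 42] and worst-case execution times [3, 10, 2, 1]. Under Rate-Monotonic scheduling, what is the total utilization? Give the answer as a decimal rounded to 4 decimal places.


Compute individual utilizations (exact fractions):
  Task 1: C/T = 3/15 = 1/5 (approx. 0.2)
  Task 2: C/T = 10/34 = 5/17 (approx. 0.2941)
  Task 3: C/T = 2/37 (approx. 0.0541)
  Task 4: C/T = 1/42 (approx. 0.0238)
Total utilization U = 1/5 + 5/17 + 2/37 + 1/42 = 75553/132090
Rounded to 4 decimal places: U = 0.5720
RM (Liu & Layland) bound for 4 tasks = 0.756828; compare with U = 75553/132090 (approx. 0.571981)
U <= bound, so schedulable by RM sufficient condition.

0.5720


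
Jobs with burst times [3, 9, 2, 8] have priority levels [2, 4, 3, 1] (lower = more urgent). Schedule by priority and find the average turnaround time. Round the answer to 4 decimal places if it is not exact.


Sort by priority (ascending = highest first):
Order: [(1, 8), (2, 3), (3, 2), (4, 9)]
Completion times:
  Priority 1, burst=8, C=8
  Priority 2, burst=3, C=11
  Priority 3, burst=2, C=13
  Priority 4, burst=9, C=22
Average turnaround = 54/4 = 13.5

13.5


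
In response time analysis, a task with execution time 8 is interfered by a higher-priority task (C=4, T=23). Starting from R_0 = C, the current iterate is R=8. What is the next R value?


R_next = C + ceil(R_prev / T_hp) * C_hp
ceil(8 / 23) = ceil(0.3478) = 1
Interference = 1 * 4 = 4
R_next = 8 + 4 = 12

12


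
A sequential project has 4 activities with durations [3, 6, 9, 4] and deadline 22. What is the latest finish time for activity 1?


LF(activity 1) = deadline - sum of successor durations
Successors: activities 2 through 4 with durations [6, 9, 4]
Sum of successor durations = 19
LF = 22 - 19 = 3

3


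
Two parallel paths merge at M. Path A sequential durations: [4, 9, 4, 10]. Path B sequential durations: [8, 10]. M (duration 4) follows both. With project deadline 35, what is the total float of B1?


Forward pass: ES(B1) = sum of predecessors on chain B = 0
EF = ES + duration = 0 + 8 = 8
Backward pass: LF(M) = deadline = 35; LS(M) = 35 - 4 = 31
LF(B1) = LS(M) - sum(successors on chain B) = 31 - 10 = 21
LS = LF - duration = 21 - 8 = 13
Total float = LS - ES = 13 - 0 = 13

13


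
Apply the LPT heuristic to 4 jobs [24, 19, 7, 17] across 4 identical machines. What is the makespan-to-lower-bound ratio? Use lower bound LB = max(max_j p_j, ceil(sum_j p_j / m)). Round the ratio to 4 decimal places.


LPT order: [24, 19, 17, 7]
Machine loads after assignment: [24, 19, 17, 7]
LPT makespan = 24
Lower bound = max(max_job, ceil(total/4)) = max(24, 17) = 24
Ratio = 24 / 24 = 1.0

1.0


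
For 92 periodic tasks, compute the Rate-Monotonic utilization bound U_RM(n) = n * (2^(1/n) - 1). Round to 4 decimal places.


Compute 2^(1/92) = 1.0075626620
Subtract 1: 1.0075626620 - 1 = 0.0075626620
Multiply by n: 92 * 0.0075626620 = 0.6957649040
Round to 4 dp: 0.6958

0.6958


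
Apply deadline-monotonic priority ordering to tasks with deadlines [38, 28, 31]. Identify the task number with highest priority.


Sort tasks by relative deadline (ascending):
  Task 2: deadline = 28
  Task 3: deadline = 31
  Task 1: deadline = 38
Priority order (highest first): [2, 3, 1]
Highest priority task = 2

2


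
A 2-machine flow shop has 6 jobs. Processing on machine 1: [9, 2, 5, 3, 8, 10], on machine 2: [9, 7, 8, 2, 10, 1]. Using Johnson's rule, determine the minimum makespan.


Apply Johnson's rule:
  Group 1 (a <= b): [(2, 2, 7), (3, 5, 8), (5, 8, 10), (1, 9, 9)]
  Group 2 (a > b): [(4, 3, 2), (6, 10, 1)]
Optimal job order: [2, 3, 5, 1, 4, 6]
Schedule:
  Job 2: M1 done at 2, M2 done at 9
  Job 3: M1 done at 7, M2 done at 17
  Job 5: M1 done at 15, M2 done at 27
  Job 1: M1 done at 24, M2 done at 36
  Job 4: M1 done at 27, M2 done at 38
  Job 6: M1 done at 37, M2 done at 39
Makespan = 39

39


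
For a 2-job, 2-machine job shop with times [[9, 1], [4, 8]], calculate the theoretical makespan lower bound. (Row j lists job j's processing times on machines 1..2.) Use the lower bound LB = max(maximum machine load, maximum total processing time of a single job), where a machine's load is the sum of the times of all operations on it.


Machine loads:
  Machine 1: 9 + 4 = 13
  Machine 2: 1 + 8 = 9
Max machine load = 13
Job totals:
  Job 1: 10
  Job 2: 12
Max job total = 12
Lower bound = max(13, 12) = 13

13


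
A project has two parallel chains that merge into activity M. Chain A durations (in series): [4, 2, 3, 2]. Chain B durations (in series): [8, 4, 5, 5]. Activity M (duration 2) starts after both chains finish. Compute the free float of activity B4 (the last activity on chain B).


ES(B4) = sum of predecessors on chain B = 17
EF(B4) = ES + duration = 17 + 5 = 22
Successor of B4 is M. ES(M) = max(sum(A), sum(B)) = max(11, 22) = 22
Free float = ES(successor) - EF(current) = 22 - 22 = 0

0


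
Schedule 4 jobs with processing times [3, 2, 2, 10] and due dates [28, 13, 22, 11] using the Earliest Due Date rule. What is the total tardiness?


Sort by due date (EDD order): [(10, 11), (2, 13), (2, 22), (3, 28)]
Compute completion times and tardiness:
  Job 1: p=10, d=11, C=10, tardiness=max(0,10-11)=0
  Job 2: p=2, d=13, C=12, tardiness=max(0,12-13)=0
  Job 3: p=2, d=22, C=14, tardiness=max(0,14-22)=0
  Job 4: p=3, d=28, C=17, tardiness=max(0,17-28)=0
Total tardiness = 0

0


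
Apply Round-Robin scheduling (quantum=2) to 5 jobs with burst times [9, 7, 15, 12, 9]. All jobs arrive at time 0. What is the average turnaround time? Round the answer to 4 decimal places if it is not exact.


Time quantum = 2
Execution trace:
  J1 runs 2 units, time = 2
  J2 runs 2 units, time = 4
  J3 runs 2 units, time = 6
  J4 runs 2 units, time = 8
  J5 runs 2 units, time = 10
  J1 runs 2 units, time = 12
  J2 runs 2 units, time = 14
  J3 runs 2 units, time = 16
  J4 runs 2 units, time = 18
  J5 runs 2 units, time = 20
  J1 runs 2 units, time = 22
  J2 runs 2 units, time = 24
  J3 runs 2 units, time = 26
  J4 runs 2 units, time = 28
  J5 runs 2 units, time = 30
  J1 runs 2 units, time = 32
  J2 runs 1 units, time = 33
  J3 runs 2 units, time = 35
  J4 runs 2 units, time = 37
  J5 runs 2 units, time = 39
  J1 runs 1 units, time = 40
  J3 runs 2 units, time = 42
  J4 runs 2 units, time = 44
  J5 runs 1 units, time = 45
  J3 runs 2 units, time = 47
  J4 runs 2 units, time = 49
  J3 runs 2 units, time = 51
  J3 runs 1 units, time = 52
Finish times: [40, 33, 52, 49, 45]
Average turnaround = 219/5 = 43.8

43.8


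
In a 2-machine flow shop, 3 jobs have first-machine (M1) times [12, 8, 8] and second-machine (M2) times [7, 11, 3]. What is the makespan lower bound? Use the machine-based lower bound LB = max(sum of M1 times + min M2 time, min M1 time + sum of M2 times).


LB1 = sum(M1 times) + min(M2 times) = 28 + 3 = 31
LB2 = min(M1 times) + sum(M2 times) = 8 + 21 = 29
Lower bound = max(LB1, LB2) = max(31, 29) = 31

31


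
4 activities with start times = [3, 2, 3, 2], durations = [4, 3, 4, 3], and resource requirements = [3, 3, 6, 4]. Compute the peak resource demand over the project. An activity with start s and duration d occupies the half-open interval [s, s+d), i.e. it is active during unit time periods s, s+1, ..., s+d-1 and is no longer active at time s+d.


Each activity i is active on [start_i, start_i + duration_i).
Compute total resource usage per time slot:
  t=0: active resources = [], total = 0
  t=1: active resources = [], total = 0
  t=2: active resources = [3, 4], total = 7
  t=3: active resources = [3, 3, 6, 4], total = 16
  t=4: active resources = [3, 3, 6, 4], total = 16
  t=5: active resources = [3, 6], total = 9
  t=6: active resources = [3, 6], total = 9
Peak resource demand = 16

16


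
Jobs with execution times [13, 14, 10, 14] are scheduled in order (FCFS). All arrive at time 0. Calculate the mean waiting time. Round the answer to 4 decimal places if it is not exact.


FCFS order (as given): [13, 14, 10, 14]
Waiting times:
  Job 1: wait = 0
  Job 2: wait = 13
  Job 3: wait = 27
  Job 4: wait = 37
Sum of waiting times = 77
Average waiting time = 77/4 = 19.25

19.25


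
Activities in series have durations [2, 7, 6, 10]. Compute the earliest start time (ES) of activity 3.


Activity 3 starts after activities 1 through 2 complete.
Predecessor durations: [2, 7]
ES = 2 + 7 = 9

9


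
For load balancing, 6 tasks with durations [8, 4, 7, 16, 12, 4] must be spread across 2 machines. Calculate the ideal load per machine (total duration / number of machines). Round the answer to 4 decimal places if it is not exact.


Total processing time = 8 + 4 + 7 + 16 + 12 + 4 = 51
Number of machines = 2
Ideal balanced load = 51 / 2 = 25.5

25.5


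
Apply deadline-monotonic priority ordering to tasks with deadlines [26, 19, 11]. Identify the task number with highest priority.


Sort tasks by relative deadline (ascending):
  Task 3: deadline = 11
  Task 2: deadline = 19
  Task 1: deadline = 26
Priority order (highest first): [3, 2, 1]
Highest priority task = 3

3


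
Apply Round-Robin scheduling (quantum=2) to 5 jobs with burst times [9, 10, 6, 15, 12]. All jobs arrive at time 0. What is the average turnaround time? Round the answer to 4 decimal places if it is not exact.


Time quantum = 2
Execution trace:
  J1 runs 2 units, time = 2
  J2 runs 2 units, time = 4
  J3 runs 2 units, time = 6
  J4 runs 2 units, time = 8
  J5 runs 2 units, time = 10
  J1 runs 2 units, time = 12
  J2 runs 2 units, time = 14
  J3 runs 2 units, time = 16
  J4 runs 2 units, time = 18
  J5 runs 2 units, time = 20
  J1 runs 2 units, time = 22
  J2 runs 2 units, time = 24
  J3 runs 2 units, time = 26
  J4 runs 2 units, time = 28
  J5 runs 2 units, time = 30
  J1 runs 2 units, time = 32
  J2 runs 2 units, time = 34
  J4 runs 2 units, time = 36
  J5 runs 2 units, time = 38
  J1 runs 1 units, time = 39
  J2 runs 2 units, time = 41
  J4 runs 2 units, time = 43
  J5 runs 2 units, time = 45
  J4 runs 2 units, time = 47
  J5 runs 2 units, time = 49
  J4 runs 2 units, time = 51
  J4 runs 1 units, time = 52
Finish times: [39, 41, 26, 52, 49]
Average turnaround = 207/5 = 41.4

41.4


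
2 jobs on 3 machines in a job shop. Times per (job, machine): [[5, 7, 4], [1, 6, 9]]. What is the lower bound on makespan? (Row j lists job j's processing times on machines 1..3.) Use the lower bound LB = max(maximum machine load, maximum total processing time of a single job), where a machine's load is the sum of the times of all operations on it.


Machine loads:
  Machine 1: 5 + 1 = 6
  Machine 2: 7 + 6 = 13
  Machine 3: 4 + 9 = 13
Max machine load = 13
Job totals:
  Job 1: 16
  Job 2: 16
Max job total = 16
Lower bound = max(13, 16) = 16

16


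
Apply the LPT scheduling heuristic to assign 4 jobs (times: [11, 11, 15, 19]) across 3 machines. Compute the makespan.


Sort jobs in decreasing order (LPT): [19, 15, 11, 11]
Assign each job to the least loaded machine:
  Machine 1: jobs [19], load = 19
  Machine 2: jobs [15], load = 15
  Machine 3: jobs [11, 11], load = 22
Makespan = max load = 22

22


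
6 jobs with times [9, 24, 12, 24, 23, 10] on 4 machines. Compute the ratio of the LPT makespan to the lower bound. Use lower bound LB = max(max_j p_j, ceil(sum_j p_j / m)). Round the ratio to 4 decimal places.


LPT order: [24, 24, 23, 12, 10, 9]
Machine loads after assignment: [24, 24, 23, 31]
LPT makespan = 31
Lower bound = max(max_job, ceil(total/4)) = max(24, 26) = 26
Ratio = 31 / 26 = 1.1923

1.1923


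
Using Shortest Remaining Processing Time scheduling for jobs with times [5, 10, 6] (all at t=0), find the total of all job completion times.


Since all jobs arrive at t=0, SRPT equals SPT ordering.
SPT order: [5, 6, 10]
Completion times:
  Job 1: p=5, C=5
  Job 2: p=6, C=11
  Job 3: p=10, C=21
Total completion time = 5 + 11 + 21 = 37

37


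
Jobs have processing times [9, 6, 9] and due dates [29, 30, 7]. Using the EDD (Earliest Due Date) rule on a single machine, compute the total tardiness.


Sort by due date (EDD order): [(9, 7), (9, 29), (6, 30)]
Compute completion times and tardiness:
  Job 1: p=9, d=7, C=9, tardiness=max(0,9-7)=2
  Job 2: p=9, d=29, C=18, tardiness=max(0,18-29)=0
  Job 3: p=6, d=30, C=24, tardiness=max(0,24-30)=0
Total tardiness = 2

2


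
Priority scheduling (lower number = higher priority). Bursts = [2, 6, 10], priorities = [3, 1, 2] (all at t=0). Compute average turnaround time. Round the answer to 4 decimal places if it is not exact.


Sort by priority (ascending = highest first):
Order: [(1, 6), (2, 10), (3, 2)]
Completion times:
  Priority 1, burst=6, C=6
  Priority 2, burst=10, C=16
  Priority 3, burst=2, C=18
Average turnaround = 40/3 = 13.3333

13.3333


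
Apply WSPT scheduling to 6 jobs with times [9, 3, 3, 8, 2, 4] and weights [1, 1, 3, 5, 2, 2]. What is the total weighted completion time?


Compute p/w ratios and sort ascending (WSPT): [(3, 3), (2, 2), (8, 5), (4, 2), (3, 1), (9, 1)]
Compute weighted completion times:
  Job (p=3,w=3): C=3, w*C=3*3=9
  Job (p=2,w=2): C=5, w*C=2*5=10
  Job (p=8,w=5): C=13, w*C=5*13=65
  Job (p=4,w=2): C=17, w*C=2*17=34
  Job (p=3,w=1): C=20, w*C=1*20=20
  Job (p=9,w=1): C=29, w*C=1*29=29
Total weighted completion time = 167

167


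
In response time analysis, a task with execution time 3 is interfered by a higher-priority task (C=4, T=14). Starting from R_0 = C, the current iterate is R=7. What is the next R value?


R_next = C + ceil(R_prev / T_hp) * C_hp
ceil(7 / 14) = ceil(0.5) = 1
Interference = 1 * 4 = 4
R_next = 3 + 4 = 7
R_next = R_prev, so the iteration has converged (response time = 7).

7


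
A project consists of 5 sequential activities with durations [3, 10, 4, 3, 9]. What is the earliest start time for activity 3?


Activity 3 starts after activities 1 through 2 complete.
Predecessor durations: [3, 10]
ES = 3 + 10 = 13

13


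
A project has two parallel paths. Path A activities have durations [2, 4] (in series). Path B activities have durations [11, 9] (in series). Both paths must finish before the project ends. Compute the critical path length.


Path A total = 2 + 4 = 6
Path B total = 11 + 9 = 20
Critical path = longest path = max(6, 20) = 20

20


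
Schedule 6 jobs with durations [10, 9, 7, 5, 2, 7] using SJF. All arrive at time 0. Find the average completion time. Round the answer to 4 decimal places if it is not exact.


SJF order (ascending): [2, 5, 7, 7, 9, 10]
Completion times:
  Job 1: burst=2, C=2
  Job 2: burst=5, C=7
  Job 3: burst=7, C=14
  Job 4: burst=7, C=21
  Job 5: burst=9, C=30
  Job 6: burst=10, C=40
Average completion = 114/6 = 19.0

19.0


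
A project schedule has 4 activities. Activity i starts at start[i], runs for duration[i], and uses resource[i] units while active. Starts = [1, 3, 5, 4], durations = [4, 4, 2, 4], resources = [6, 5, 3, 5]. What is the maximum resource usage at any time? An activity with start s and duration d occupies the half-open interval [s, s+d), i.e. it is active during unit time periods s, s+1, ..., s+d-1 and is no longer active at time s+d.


Each activity i is active on [start_i, start_i + duration_i).
Compute total resource usage per time slot:
  t=0: active resources = [], total = 0
  t=1: active resources = [6], total = 6
  t=2: active resources = [6], total = 6
  t=3: active resources = [6, 5], total = 11
  t=4: active resources = [6, 5, 5], total = 16
  t=5: active resources = [5, 3, 5], total = 13
  t=6: active resources = [5, 3, 5], total = 13
  t=7: active resources = [5], total = 5
Peak resource demand = 16

16


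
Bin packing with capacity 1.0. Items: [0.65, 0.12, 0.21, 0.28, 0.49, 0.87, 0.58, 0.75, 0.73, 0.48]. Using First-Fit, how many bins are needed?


Place items sequentially using First-Fit:
  Item 0.65 -> new Bin 1
  Item 0.12 -> Bin 1 (now 0.77)
  Item 0.21 -> Bin 1 (now 0.98)
  Item 0.28 -> new Bin 2
  Item 0.49 -> Bin 2 (now 0.77)
  Item 0.87 -> new Bin 3
  Item 0.58 -> new Bin 4
  Item 0.75 -> new Bin 5
  Item 0.73 -> new Bin 6
  Item 0.48 -> new Bin 7
Total bins used = 7

7


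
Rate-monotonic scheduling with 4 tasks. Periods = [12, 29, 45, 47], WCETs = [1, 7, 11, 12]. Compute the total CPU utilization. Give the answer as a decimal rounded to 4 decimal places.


Compute individual utilizations (exact fractions):
  Task 1: C/T = 1/12 (approx. 0.0833)
  Task 2: C/T = 7/29 (approx. 0.2414)
  Task 3: C/T = 11/45 (approx. 0.2444)
  Task 4: C/T = 12/47 (approx. 0.2553)
Total utilization U = 1/12 + 7/29 + 11/45 + 12/47 = 202277/245340
Rounded to 4 decimal places: U = 0.8245
RM (Liu & Layland) bound for 4 tasks = 0.756828; compare with U = 202277/245340 (approx. 0.824476)
bound < U <= 1, so the RM sufficient condition is not met (inconclusive; an exact test such as response-time analysis is needed).

0.8245


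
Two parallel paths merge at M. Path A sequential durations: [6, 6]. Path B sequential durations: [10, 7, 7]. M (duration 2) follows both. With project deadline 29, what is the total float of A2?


Forward pass: ES(A2) = sum of predecessors on chain A = 6
EF = ES + duration = 6 + 6 = 12
Backward pass: LF(M) = deadline = 29; LS(M) = 29 - 2 = 27
LF(A2) = LS(M) - sum(successors on chain A) = 27 - 0 = 27
LS = LF - duration = 27 - 6 = 21
Total float = LS - ES = 21 - 6 = 15

15


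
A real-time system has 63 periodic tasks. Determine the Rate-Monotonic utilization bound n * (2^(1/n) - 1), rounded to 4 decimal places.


Compute 2^(1/63) = 1.0110630845
Subtract 1: 1.0110630845 - 1 = 0.0110630845
Multiply by n: 63 * 0.0110630845 = 0.6969743235
Round to 4 dp: 0.6970

0.6970


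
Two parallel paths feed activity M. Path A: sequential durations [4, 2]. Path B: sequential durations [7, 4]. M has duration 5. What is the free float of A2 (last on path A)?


ES(A2) = sum of predecessors on chain A = 4
EF(A2) = ES + duration = 4 + 2 = 6
Successor of A2 is M. ES(M) = max(sum(A), sum(B)) = max(6, 11) = 11
Free float = ES(successor) - EF(current) = 11 - 6 = 5

5


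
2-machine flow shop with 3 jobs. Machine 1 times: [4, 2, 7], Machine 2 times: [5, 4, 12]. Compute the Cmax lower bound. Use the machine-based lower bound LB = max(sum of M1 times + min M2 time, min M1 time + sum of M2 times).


LB1 = sum(M1 times) + min(M2 times) = 13 + 4 = 17
LB2 = min(M1 times) + sum(M2 times) = 2 + 21 = 23
Lower bound = max(LB1, LB2) = max(17, 23) = 23

23


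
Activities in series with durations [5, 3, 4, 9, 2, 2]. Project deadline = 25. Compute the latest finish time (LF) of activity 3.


LF(activity 3) = deadline - sum of successor durations
Successors: activities 4 through 6 with durations [9, 2, 2]
Sum of successor durations = 13
LF = 25 - 13 = 12

12


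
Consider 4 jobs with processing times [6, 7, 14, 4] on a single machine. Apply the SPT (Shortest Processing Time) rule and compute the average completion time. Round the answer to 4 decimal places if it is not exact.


Sort jobs by processing time (SPT order): [4, 6, 7, 14]
Compute completion times sequentially:
  Job 1: processing = 4, completes at 4
  Job 2: processing = 6, completes at 10
  Job 3: processing = 7, completes at 17
  Job 4: processing = 14, completes at 31
Sum of completion times = 62
Average completion time = 62/4 = 15.5

15.5


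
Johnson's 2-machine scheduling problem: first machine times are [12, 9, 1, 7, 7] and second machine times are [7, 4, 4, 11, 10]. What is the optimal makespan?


Apply Johnson's rule:
  Group 1 (a <= b): [(3, 1, 4), (4, 7, 11), (5, 7, 10)]
  Group 2 (a > b): [(1, 12, 7), (2, 9, 4)]
Optimal job order: [3, 4, 5, 1, 2]
Schedule:
  Job 3: M1 done at 1, M2 done at 5
  Job 4: M1 done at 8, M2 done at 19
  Job 5: M1 done at 15, M2 done at 29
  Job 1: M1 done at 27, M2 done at 36
  Job 2: M1 done at 36, M2 done at 40
Makespan = 40

40


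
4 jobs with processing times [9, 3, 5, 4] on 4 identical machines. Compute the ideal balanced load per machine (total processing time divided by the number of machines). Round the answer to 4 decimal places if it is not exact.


Total processing time = 9 + 3 + 5 + 4 = 21
Number of machines = 4
Ideal balanced load = 21 / 4 = 5.25

5.25


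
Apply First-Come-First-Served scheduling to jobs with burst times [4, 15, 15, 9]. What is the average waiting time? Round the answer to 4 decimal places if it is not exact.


FCFS order (as given): [4, 15, 15, 9]
Waiting times:
  Job 1: wait = 0
  Job 2: wait = 4
  Job 3: wait = 19
  Job 4: wait = 34
Sum of waiting times = 57
Average waiting time = 57/4 = 14.25

14.25


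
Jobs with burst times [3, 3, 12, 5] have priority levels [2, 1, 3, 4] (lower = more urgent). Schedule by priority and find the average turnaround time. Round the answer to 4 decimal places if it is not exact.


Sort by priority (ascending = highest first):
Order: [(1, 3), (2, 3), (3, 12), (4, 5)]
Completion times:
  Priority 1, burst=3, C=3
  Priority 2, burst=3, C=6
  Priority 3, burst=12, C=18
  Priority 4, burst=5, C=23
Average turnaround = 50/4 = 12.5

12.5


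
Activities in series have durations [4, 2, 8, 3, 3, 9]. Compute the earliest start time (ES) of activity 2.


Activity 2 starts after activities 1 through 1 complete.
Predecessor durations: [4]
ES = 4 = 4

4


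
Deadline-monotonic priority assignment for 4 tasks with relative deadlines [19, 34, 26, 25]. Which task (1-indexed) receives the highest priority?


Sort tasks by relative deadline (ascending):
  Task 1: deadline = 19
  Task 4: deadline = 25
  Task 3: deadline = 26
  Task 2: deadline = 34
Priority order (highest first): [1, 4, 3, 2]
Highest priority task = 1

1


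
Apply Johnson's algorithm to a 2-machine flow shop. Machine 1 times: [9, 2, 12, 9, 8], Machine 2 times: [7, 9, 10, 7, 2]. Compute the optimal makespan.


Apply Johnson's rule:
  Group 1 (a <= b): [(2, 2, 9)]
  Group 2 (a > b): [(3, 12, 10), (1, 9, 7), (4, 9, 7), (5, 8, 2)]
Optimal job order: [2, 3, 1, 4, 5]
Schedule:
  Job 2: M1 done at 2, M2 done at 11
  Job 3: M1 done at 14, M2 done at 24
  Job 1: M1 done at 23, M2 done at 31
  Job 4: M1 done at 32, M2 done at 39
  Job 5: M1 done at 40, M2 done at 42
Makespan = 42

42


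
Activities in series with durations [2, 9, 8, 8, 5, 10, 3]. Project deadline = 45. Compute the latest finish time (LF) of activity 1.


LF(activity 1) = deadline - sum of successor durations
Successors: activities 2 through 7 with durations [9, 8, 8, 5, 10, 3]
Sum of successor durations = 43
LF = 45 - 43 = 2

2


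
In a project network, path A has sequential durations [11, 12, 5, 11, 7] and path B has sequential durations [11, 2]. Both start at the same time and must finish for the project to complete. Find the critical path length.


Path A total = 11 + 12 + 5 + 11 + 7 = 46
Path B total = 11 + 2 = 13
Critical path = longest path = max(46, 13) = 46

46


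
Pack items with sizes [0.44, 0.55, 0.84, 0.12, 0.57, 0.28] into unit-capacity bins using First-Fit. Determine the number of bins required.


Place items sequentially using First-Fit:
  Item 0.44 -> new Bin 1
  Item 0.55 -> Bin 1 (now 0.99)
  Item 0.84 -> new Bin 2
  Item 0.12 -> Bin 2 (now 0.96)
  Item 0.57 -> new Bin 3
  Item 0.28 -> Bin 3 (now 0.85)
Total bins used = 3

3


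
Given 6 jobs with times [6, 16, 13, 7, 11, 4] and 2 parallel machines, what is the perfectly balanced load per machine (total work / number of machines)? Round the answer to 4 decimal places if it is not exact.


Total processing time = 6 + 16 + 13 + 7 + 11 + 4 = 57
Number of machines = 2
Ideal balanced load = 57 / 2 = 28.5

28.5


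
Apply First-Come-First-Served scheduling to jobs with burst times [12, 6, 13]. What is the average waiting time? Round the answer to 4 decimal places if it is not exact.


FCFS order (as given): [12, 6, 13]
Waiting times:
  Job 1: wait = 0
  Job 2: wait = 12
  Job 3: wait = 18
Sum of waiting times = 30
Average waiting time = 30/3 = 10.0

10.0


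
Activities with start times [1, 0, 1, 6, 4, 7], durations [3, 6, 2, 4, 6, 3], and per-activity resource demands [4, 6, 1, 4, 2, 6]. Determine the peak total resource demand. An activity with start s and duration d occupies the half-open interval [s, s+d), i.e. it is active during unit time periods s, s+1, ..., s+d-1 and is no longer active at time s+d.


Each activity i is active on [start_i, start_i + duration_i).
Compute total resource usage per time slot:
  t=0: active resources = [6], total = 6
  t=1: active resources = [4, 6, 1], total = 11
  t=2: active resources = [4, 6, 1], total = 11
  t=3: active resources = [4, 6], total = 10
  t=4: active resources = [6, 2], total = 8
  t=5: active resources = [6, 2], total = 8
  t=6: active resources = [4, 2], total = 6
  t=7: active resources = [4, 2, 6], total = 12
  t=8: active resources = [4, 2, 6], total = 12
  t=9: active resources = [4, 2, 6], total = 12
Peak resource demand = 12

12


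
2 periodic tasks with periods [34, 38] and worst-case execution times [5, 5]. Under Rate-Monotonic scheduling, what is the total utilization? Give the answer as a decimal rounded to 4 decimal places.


Compute individual utilizations (exact fractions):
  Task 1: C/T = 5/34 (approx. 0.1471)
  Task 2: C/T = 5/38 (approx. 0.1316)
Total utilization U = 5/34 + 5/38 = 90/323
Rounded to 4 decimal places: U = 0.2786
RM (Liu & Layland) bound for 2 tasks = 0.828427; compare with U = 90/323 (approx. 0.278638)
U <= bound, so schedulable by RM sufficient condition.

0.2786


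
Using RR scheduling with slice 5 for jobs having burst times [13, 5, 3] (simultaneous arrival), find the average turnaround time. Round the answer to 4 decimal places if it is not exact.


Time quantum = 5
Execution trace:
  J1 runs 5 units, time = 5
  J2 runs 5 units, time = 10
  J3 runs 3 units, time = 13
  J1 runs 5 units, time = 18
  J1 runs 3 units, time = 21
Finish times: [21, 10, 13]
Average turnaround = 44/3 = 14.6667

14.6667


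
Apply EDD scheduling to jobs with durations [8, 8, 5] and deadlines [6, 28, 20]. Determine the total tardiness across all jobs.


Sort by due date (EDD order): [(8, 6), (5, 20), (8, 28)]
Compute completion times and tardiness:
  Job 1: p=8, d=6, C=8, tardiness=max(0,8-6)=2
  Job 2: p=5, d=20, C=13, tardiness=max(0,13-20)=0
  Job 3: p=8, d=28, C=21, tardiness=max(0,21-28)=0
Total tardiness = 2

2
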